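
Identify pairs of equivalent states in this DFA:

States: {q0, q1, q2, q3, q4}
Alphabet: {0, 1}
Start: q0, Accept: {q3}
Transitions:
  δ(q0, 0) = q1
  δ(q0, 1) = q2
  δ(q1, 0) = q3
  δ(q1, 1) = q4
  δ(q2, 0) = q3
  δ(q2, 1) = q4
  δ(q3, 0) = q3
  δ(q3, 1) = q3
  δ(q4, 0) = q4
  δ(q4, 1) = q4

Using the table-filling algorithm:
Round 0 – mark pairs where exactly one state is accepting: (q0,q3), (q1,q3), (q2,q3), (q3,q4)
Round 1 – newly marked: (q0,q1) [on 0: q1 vs q3, already marked]; (q0,q2) [on 0: q1 vs q3, already marked]; (q1,q4) [on 0: q3 vs q4, already marked]; (q2,q4) [on 0: q3 vs q4, already marked]
Round 2 – newly marked: (q0,q4) [on 0: q1 vs q4, already marked]
No further pairs can be marked.
(q1, q2) unmarked: δ(q1,0)=q3, δ(q2,0)=q3; δ(q1,1)=q4, δ(q2,1)=q4 → equivalent
Equivalent pairs: (q1, q2)

Final answer: Equivalent pairs: (q1, q2)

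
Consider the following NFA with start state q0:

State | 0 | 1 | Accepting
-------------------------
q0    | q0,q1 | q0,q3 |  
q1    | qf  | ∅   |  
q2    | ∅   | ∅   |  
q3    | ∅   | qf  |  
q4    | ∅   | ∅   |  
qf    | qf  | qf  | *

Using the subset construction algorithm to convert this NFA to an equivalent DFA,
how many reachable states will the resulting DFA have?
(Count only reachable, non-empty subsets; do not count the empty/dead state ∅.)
Start subset: {q0}
{q0}: on 0 → {q0, q1}, on 1 → {q0, q3}
{q0, q1}: on 0 → {q0, q1, qf}, on 1 → {q0, q3}
{q0, q3}: on 0 → {q0, q1}, on 1 → {q0, q3, qf}
{q0, q1, qf}: on 0 → {q0, q1, qf}, on 1 → {q0, q3, qf}
{q0, q3, qf}: on 0 → {q0, q1, qf}, on 1 → {q0, q3, qf}
Reachable non-empty subsets: {q0}, {q0, q1}, {q0, q3}, {q0, q1, qf}, {q0, q3, qf} — 5 in total.

Final answer: 5 states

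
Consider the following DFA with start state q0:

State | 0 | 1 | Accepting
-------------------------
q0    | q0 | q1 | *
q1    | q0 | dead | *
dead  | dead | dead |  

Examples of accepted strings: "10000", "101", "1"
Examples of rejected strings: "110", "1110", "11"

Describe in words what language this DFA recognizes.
binary strings with no two consecutive 1s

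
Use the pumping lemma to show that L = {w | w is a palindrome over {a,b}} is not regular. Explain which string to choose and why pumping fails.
Language: L = {w | w is a palindrome over {a,b}} (strings that read the same forwards and backwards)
Step 1: Assume for contradiction that L is regular, with pumping length p.
Step 2: Choose s = a^p b a^p. Then s ∈ L (it reads the same forwards and backwards) and |s| ≥ p.
Step 3: Consider any decomposition s = xyz with |xy| ≤ p and |y| > 0. Since |xy| ≤ p and the first p symbols of s are all a's, y = a^k for some k with 1 ≤ k ≤ p.
Step 4: Pumping up (i = 2): xy²z = a^(p+k) b a^p. Its reverse is a^p b a^(p+k) ≠ a^(p+k) b a^p (the single b is no longer in the middle), so xy²z is not a palindrome and xy²z ∉ L.
This contradicts the pumping lemma, so L is not regular.

Final answer: Choose s = a^p b a^p. Since |xy| ≤ p, y = a^k with k ≥ 1. Then xy²z = a^(p+k) b a^p is not a palindrome, so ∉ L.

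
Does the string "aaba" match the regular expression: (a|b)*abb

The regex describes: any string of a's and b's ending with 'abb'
No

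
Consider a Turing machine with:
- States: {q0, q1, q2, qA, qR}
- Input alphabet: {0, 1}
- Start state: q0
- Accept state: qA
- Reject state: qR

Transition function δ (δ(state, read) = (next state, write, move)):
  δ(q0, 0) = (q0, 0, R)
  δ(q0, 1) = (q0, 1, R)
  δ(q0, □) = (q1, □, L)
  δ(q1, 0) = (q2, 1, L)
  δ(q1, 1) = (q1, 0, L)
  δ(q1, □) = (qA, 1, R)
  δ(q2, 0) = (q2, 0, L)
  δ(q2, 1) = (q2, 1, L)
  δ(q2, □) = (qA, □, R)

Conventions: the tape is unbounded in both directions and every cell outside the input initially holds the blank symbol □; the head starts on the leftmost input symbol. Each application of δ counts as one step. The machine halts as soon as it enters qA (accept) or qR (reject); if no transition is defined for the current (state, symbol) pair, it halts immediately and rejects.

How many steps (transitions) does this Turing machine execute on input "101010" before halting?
Step 0: [q0]101010 (head at position 0)
Step 1: δ(q0, 1) = (q0, 1, R)  ⊢  1[q0]01010 (head at position 1)
Step 2: δ(q0, 0) = (q0, 0, R)  ⊢  10[q0]1010 (head at position 2)
Step 3: δ(q0, 1) = (q0, 1, R)  ⊢  101[q0]010 (head at position 3)
Step 4: δ(q0, 0) = (q0, 0, R)  ⊢  1010[q0]10 (head at position 4)
Step 5: δ(q0, 1) = (q0, 1, R)  ⊢  10101[q0]0 (head at position 5)
Step 6: δ(q0, 0) = (q0, 0, R)  ⊢  101010[q0]□ (head at position 6)
Step 7: δ(q0, □) = (q1, □, L)  ⊢  10101[q1]0□ (head at position 5)
Step 8: δ(q1, 0) = (q2, 1, L)  ⊢  1010[q2]11□ (head at position 4)
Step 9: δ(q2, 1) = (q2, 1, L)  ⊢  101[q2]011□ (head at position 3)
Step 10: δ(q2, 0) = (q2, 0, L)  ⊢  10[q2]1011□ (head at position 2)
Step 11: δ(q2, 1) = (q2, 1, L)  ⊢  1[q2]01011□ (head at position 1)
Step 12: δ(q2, 0) = (q2, 0, L)  ⊢  [q2]101011□ (head at position 0)
Step 13: δ(q2, 1) = (q2, 1, L)  ⊢  [q2]□101011□ (head at position -1)
Step 14: δ(q2, □) = (qA, □, R)  ⊢  □[qA]101011□ (head at position 0)
The machine is in qA, so it halts and accepts.
Number of transitions executed: 14.

Final answer: 14 steps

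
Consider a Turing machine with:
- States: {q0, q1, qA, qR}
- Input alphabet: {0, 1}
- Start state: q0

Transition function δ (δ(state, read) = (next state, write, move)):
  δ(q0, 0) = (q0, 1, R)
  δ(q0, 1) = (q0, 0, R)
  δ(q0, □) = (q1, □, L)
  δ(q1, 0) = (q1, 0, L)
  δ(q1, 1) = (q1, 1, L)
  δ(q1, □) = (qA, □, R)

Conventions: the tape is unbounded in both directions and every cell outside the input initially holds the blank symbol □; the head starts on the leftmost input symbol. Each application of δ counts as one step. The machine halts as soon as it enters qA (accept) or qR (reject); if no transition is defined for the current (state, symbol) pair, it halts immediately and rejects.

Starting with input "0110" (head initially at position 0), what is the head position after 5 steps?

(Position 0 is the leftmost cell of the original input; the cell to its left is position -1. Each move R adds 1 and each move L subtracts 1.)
Step 0: [q0]0110 (head at position 0)
Step 1: δ(q0, 0) = (q0, 1, R)  ⊢  1[q0]110 (head at position 1)
Step 2: δ(q0, 1) = (q0, 0, R)  ⊢  10[q0]10 (head at position 2)
Step 3: δ(q0, 1) = (q0, 0, R)  ⊢  100[q0]0 (head at position 3)
Step 4: δ(q0, 0) = (q0, 1, R)  ⊢  1001[q0]□ (head at position 4)
Step 5: δ(q0, □) = (q1, □, L)  ⊢  100[q1]1□ (head at position 3)
Head position after 5 steps: 3

Final answer: Position 3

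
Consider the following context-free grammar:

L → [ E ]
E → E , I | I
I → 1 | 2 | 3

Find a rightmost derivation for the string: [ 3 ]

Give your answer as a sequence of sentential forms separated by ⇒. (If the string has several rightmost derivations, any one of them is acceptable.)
Start with L.
Step 1: the rightmost non-terminal is L; apply L → [ E ]:  [ E ]
Step 2: the rightmost non-terminal is E; apply E → I:  [ I ]
Step 3: the rightmost non-terminal is I; apply I → 3:  [ 3 ]

Final answer: L ⇒ [ E ] ⇒ [ I ] ⇒ [ 3 ]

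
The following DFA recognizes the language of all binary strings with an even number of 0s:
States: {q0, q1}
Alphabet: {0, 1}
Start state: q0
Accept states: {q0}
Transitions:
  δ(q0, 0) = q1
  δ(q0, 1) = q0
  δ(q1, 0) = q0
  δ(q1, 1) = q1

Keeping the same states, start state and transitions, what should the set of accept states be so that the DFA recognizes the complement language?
The DFA is complete (every state has a transition on every symbol), so the complement
is recognized by the same DFA with accepting and non-accepting states swapped.
Original accept states: {q0}
Complement accept states = All states - Original accept states
= {q0, q1} - {q0}
= {q1}
Complement language: strings with an ODD number of 0s

Final answer: {q1}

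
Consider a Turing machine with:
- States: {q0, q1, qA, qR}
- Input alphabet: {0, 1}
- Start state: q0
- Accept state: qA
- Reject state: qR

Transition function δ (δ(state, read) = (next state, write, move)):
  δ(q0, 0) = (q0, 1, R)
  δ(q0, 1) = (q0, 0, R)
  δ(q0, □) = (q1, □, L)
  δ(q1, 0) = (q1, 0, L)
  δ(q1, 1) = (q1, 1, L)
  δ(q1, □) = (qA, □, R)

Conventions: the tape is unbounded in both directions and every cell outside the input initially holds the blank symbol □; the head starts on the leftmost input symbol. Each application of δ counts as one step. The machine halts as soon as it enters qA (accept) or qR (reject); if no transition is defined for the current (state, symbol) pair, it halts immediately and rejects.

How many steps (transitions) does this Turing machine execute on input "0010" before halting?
Step 0: [q0]0010 (head at position 0)
Step 1: δ(q0, 0) = (q0, 1, R)  ⊢  1[q0]010 (head at position 1)
Step 2: δ(q0, 0) = (q0, 1, R)  ⊢  11[q0]10 (head at position 2)
Step 3: δ(q0, 1) = (q0, 0, R)  ⊢  110[q0]0 (head at position 3)
Step 4: δ(q0, 0) = (q0, 1, R)  ⊢  1101[q0]□ (head at position 4)
Step 5: δ(q0, □) = (q1, □, L)  ⊢  110[q1]1□ (head at position 3)
Step 6: δ(q1, 1) = (q1, 1, L)  ⊢  11[q1]01□ (head at position 2)
Step 7: δ(q1, 0) = (q1, 0, L)  ⊢  1[q1]101□ (head at position 1)
Step 8: δ(q1, 1) = (q1, 1, L)  ⊢  [q1]1101□ (head at position 0)
Step 9: δ(q1, 1) = (q1, 1, L)  ⊢  [q1]□1101□ (head at position -1)
Step 10: δ(q1, □) = (qA, □, R)  ⊢  □[qA]1101□ (head at position 0)
The machine is in qA, so it halts and accepts.
Number of transitions executed: 10.

Final answer: 10 steps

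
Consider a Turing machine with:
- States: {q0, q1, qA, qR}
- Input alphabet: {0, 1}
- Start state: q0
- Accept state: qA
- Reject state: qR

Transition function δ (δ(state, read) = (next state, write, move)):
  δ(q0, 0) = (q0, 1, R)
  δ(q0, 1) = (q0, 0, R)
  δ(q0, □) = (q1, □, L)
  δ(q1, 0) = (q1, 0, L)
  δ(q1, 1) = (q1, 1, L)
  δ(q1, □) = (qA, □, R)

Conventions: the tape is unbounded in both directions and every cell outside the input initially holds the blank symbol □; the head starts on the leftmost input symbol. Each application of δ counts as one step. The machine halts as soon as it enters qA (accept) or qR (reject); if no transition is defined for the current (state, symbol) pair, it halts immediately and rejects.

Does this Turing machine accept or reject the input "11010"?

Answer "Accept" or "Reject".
Step 0: [q0]11010 (head at position 0)
Step 1: δ(q0, 1) = (q0, 0, R)  ⊢  0[q0]1010 (head at position 1)
Step 2: δ(q0, 1) = (q0, 0, R)  ⊢  00[q0]010 (head at position 2)
Step 3: δ(q0, 0) = (q0, 1, R)  ⊢  001[q0]10 (head at position 3)
Step 4: δ(q0, 1) = (q0, 0, R)  ⊢  0010[q0]0 (head at position 4)
Step 5: δ(q0, 0) = (q0, 1, R)  ⊢  00101[q0]□ (head at position 5)
Step 6: δ(q0, □) = (q1, □, L)  ⊢  0010[q1]1□ (head at position 4)
Step 7: δ(q1, 1) = (q1, 1, L)  ⊢  001[q1]01□ (head at position 3)
Step 8: δ(q1, 0) = (q1, 0, L)  ⊢  00[q1]101□ (head at position 2)
Step 9: δ(q1, 1) = (q1, 1, L)  ⊢  0[q1]0101□ (head at position 1)
Step 10: δ(q1, 0) = (q1, 0, L)  ⊢  [q1]00101□ (head at position 0)
Step 11: δ(q1, 0) = (q1, 0, L)  ⊢  [q1]□00101□ (head at position -1)
Step 12: δ(q1, □) = (qA, □, R)  ⊢  □[qA]00101□ (head at position 0)
The machine is in qA, so it halts and accepts.

Final answer: Accept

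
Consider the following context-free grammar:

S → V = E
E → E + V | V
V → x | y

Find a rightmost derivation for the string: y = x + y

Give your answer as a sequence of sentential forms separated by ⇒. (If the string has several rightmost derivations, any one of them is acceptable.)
Start with S.
Step 1: the rightmost non-terminal is S; apply S → V = E:  V = E
Step 2: the rightmost non-terminal is E; apply E → E + V:  V = E + V
Step 3: the rightmost non-terminal is V; apply V → y:  V = E + y
Step 4: the rightmost non-terminal is E; apply E → V:  V = V + y
Step 5: the rightmost non-terminal is V; apply V → x:  V = x + y
Step 6: the rightmost non-terminal is V; apply V → y:  y = x + y

Final answer: S ⇒ V = E ⇒ V = E + V ⇒ V = E + y ⇒ V = V + y ⇒ V = x + y ⇒ y = x + y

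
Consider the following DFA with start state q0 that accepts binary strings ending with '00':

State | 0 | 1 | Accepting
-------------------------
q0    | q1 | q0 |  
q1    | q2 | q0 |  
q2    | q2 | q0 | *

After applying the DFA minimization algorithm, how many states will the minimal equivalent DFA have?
All 3 states are reachable from q0, so none can be removed as unreachable.
Table-filling: first mark every (accepting, non-accepting) pair as distinguishable (accepting: {q2}; non-accepting: {q0, q1}).
Round 1: (q0, q1) on '0' go to q1 and q2, already distinguishable → mark.
Every pair of states is distinguishable, so the DFA is already minimal.
Equivalence classes: {q0}, {q1}, {q2} → 3 states.

Final answer: 3 states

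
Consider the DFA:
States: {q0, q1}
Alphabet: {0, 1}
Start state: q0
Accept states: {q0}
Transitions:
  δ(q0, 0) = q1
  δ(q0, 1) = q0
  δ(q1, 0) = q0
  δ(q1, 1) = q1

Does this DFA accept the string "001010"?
Processing string "001010":
  q0 --0--> q1
  q1 --0--> q0
  q0 --1--> q0
  q0 --0--> q1
  q1 --1--> q1
  q1 --0--> q0
Final state: q0
Accept states: {q0}
q0 is an accept state, so the string is accepted.

Final answer: Yes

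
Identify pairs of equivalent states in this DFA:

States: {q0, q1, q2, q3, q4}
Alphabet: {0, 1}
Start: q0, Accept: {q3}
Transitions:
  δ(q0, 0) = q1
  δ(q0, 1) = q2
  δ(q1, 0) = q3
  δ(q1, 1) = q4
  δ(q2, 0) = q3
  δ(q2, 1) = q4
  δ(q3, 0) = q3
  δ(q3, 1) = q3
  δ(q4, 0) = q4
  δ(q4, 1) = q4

Using the table-filling algorithm:
Round 0 – mark pairs where exactly one state is accepting: (q0,q3), (q1,q3), (q2,q3), (q3,q4)
Round 1 – newly marked: (q0,q1) [on 0: q1 vs q3, already marked]; (q0,q2) [on 0: q1 vs q3, already marked]; (q1,q4) [on 0: q3 vs q4, already marked]; (q2,q4) [on 0: q3 vs q4, already marked]
Round 2 – newly marked: (q0,q4) [on 0: q1 vs q4, already marked]
No further pairs can be marked.
(q1, q2) unmarked: δ(q1,0)=q3, δ(q2,0)=q3; δ(q1,1)=q4, δ(q2,1)=q4 → equivalent
Equivalent pairs: (q1, q2)

Final answer: Equivalent pairs: (q1, q2)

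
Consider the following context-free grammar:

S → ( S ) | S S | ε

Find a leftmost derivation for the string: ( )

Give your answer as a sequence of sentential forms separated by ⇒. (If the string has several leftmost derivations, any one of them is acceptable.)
Start with S.
Step 1: the leftmost non-terminal is S; apply S → ( S ):  ( S )
Step 2: the leftmost non-terminal is S; apply S → ε:  ( )

Final answer: S ⇒ ( S ) ⇒ ( )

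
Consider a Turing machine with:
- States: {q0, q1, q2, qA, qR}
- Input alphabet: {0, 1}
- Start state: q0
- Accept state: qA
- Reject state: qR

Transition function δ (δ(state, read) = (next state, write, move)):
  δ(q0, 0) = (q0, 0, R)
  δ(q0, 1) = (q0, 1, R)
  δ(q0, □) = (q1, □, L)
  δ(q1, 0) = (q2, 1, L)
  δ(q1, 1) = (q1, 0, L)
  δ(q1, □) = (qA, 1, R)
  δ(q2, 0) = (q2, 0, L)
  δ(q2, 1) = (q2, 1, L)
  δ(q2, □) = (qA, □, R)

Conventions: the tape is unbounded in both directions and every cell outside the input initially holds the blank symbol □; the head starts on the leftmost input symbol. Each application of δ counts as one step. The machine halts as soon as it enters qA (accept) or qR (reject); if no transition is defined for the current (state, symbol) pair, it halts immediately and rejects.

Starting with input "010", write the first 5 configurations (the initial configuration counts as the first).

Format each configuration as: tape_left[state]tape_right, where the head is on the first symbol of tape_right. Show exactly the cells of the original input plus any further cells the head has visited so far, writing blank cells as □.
Step 0: [q0]010 (head at position 0)
Step 1: δ(q0, 0) = (q0, 0, R)  ⊢  0[q0]10 (head at position 1)
Step 2: δ(q0, 1) = (q0, 1, R)  ⊢  01[q0]0 (head at position 2)
Step 3: δ(q0, 0) = (q0, 0, R)  ⊢  010[q0]□ (head at position 3)
Step 4: δ(q0, □) = (q1, □, L)  ⊢  01[q1]0□ (head at position 2)

Final answer: [q0]010 ⊢ 0[q0]10 ⊢ 01[q0]0 ⊢ 010[q0]□ ⊢ 01[q1]0□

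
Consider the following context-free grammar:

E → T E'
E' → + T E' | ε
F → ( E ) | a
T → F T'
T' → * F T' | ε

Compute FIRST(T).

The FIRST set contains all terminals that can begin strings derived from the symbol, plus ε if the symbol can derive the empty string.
FIRST(F): F → ( E ) contributes '(' and F → a contributes 'a', so FIRST(F) = {(, a}. F is not nullable.
FIRST(T): T → F T' begins with F, and F is not nullable, so FIRST(T) = FIRST(F) = {(, a}.

Final answer: {(, a}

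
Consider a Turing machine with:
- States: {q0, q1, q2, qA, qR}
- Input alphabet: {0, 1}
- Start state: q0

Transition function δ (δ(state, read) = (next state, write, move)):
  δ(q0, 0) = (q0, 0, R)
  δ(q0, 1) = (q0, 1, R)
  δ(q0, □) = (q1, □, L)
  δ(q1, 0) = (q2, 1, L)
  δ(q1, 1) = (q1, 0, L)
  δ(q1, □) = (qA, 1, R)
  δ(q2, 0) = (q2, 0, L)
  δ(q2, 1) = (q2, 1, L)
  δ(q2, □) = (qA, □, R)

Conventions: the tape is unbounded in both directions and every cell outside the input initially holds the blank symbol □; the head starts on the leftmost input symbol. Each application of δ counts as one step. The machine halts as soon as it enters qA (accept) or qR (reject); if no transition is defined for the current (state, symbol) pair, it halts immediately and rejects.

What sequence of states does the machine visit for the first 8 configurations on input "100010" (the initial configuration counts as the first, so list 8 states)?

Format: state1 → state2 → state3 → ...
Step 0: [q0]100010 (head at position 0)
Step 1: δ(q0, 1) = (q0, 1, R)  ⊢  1[q0]00010 (head at position 1)
Step 2: δ(q0, 0) = (q0, 0, R)  ⊢  10[q0]0010 (head at position 2)
Step 3: δ(q0, 0) = (q0, 0, R)  ⊢  100[q0]010 (head at position 3)
Step 4: δ(q0, 0) = (q0, 0, R)  ⊢  1000[q0]10 (head at position 4)
Step 5: δ(q0, 1) = (q0, 1, R)  ⊢  10001[q0]0 (head at position 5)
Step 6: δ(q0, 0) = (q0, 0, R)  ⊢  100010[q0]□ (head at position 6)
Step 7: δ(q0, □) = (q1, □, L)  ⊢  10001[q1]0□ (head at position 5)
Reading off the states of these 8 configurations: q0 → q0 → q0 → q0 → q0 → q0 → q0 → q1

Final answer: q0 → q0 → q0 → q0 → q0 → q0 → q0 → q1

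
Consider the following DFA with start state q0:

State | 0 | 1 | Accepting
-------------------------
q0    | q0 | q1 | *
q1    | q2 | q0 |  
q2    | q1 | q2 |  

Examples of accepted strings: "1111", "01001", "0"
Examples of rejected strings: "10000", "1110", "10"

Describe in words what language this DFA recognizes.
binary numbers divisible by 3 (treating the string as a binary integer; leading zeros allowed, the empty string counts as 0)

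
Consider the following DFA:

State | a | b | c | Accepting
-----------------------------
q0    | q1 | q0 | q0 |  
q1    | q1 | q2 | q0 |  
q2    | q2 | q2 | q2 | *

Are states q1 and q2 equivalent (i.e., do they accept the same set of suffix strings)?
Try the suffix ε (the empty string).
From q1: q1 — not accepting.
From q2: q2 — accepting.
The two states disagree on this suffix, so they are not equivalent.

Final answer: No. Distinguishing string: ε (the empty string) - accepted from q2 but not from q1.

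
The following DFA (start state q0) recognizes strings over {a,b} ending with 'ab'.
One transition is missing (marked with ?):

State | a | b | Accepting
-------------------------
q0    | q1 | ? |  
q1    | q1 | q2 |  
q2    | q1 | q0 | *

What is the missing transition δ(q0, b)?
q0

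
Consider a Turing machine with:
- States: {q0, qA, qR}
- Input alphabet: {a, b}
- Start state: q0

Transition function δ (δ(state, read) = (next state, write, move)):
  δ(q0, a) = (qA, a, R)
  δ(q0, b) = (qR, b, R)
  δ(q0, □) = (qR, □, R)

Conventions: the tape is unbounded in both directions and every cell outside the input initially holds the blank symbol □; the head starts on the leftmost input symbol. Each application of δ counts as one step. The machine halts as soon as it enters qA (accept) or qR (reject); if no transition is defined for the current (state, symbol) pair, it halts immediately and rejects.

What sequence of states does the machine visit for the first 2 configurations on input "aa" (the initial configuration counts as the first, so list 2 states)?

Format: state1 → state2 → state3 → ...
Step 0: [q0]aa (head at position 0)
Step 1: δ(q0, a) = (qA, a, R)  ⊢  a[qA]a (head at position 1)
Reading off the states of these 2 configurations: q0 → qA

Final answer: q0 → qA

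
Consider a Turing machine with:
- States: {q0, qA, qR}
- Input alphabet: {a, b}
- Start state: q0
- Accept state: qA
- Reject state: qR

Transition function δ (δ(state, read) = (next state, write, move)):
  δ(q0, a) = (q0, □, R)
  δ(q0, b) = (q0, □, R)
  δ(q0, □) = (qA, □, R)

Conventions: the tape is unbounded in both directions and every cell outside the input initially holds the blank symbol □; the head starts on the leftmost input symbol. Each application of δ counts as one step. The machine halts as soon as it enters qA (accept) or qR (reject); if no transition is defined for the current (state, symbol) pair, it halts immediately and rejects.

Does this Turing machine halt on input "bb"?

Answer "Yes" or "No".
Step 0: [q0]bb (head at position 0)
Step 1: δ(q0, b) = (q0, □, R)  ⊢  □[q0]b (head at position 1)
Step 2: δ(q0, b) = (q0, □, R)  ⊢  □□[q0]□ (head at position 2)
Step 3: δ(q0, □) = (qA, □, R)  ⊢  □□□[qA]□ (head at position 3)
The machine is in qA, so it halts and accepts.
It halts after 3 steps.

Final answer: Yes - halts after 3 steps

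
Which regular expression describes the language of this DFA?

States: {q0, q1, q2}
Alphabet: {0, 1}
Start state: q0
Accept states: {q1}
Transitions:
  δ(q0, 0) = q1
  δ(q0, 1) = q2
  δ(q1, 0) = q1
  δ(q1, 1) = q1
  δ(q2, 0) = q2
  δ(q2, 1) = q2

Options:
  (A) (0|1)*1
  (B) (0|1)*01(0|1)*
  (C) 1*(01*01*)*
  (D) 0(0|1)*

Testing sample strings against the DFA:
  '1001' -> rejected
  '111' -> rejected
  '111' -> rejected
  '11' -> rejected
Checking each option for a counterexample:
  (A) (0|1)*1: '0' is accepted by the DFA but does not match the regex → eliminated
  (B) (0|1)*01(0|1)*: '0' is accepted by the DFA but does not match the regex → eliminated
  (C) 1*(01*01*)*: ε is rejected by the DFA but matches the regex → eliminated
  (D) 0(0|1)*: agrees with the DFA on all strings of length ≤ 4
Only (D) 0(0|1)* is consistent with the DFA.

Final answer: (D) 0(0|1)*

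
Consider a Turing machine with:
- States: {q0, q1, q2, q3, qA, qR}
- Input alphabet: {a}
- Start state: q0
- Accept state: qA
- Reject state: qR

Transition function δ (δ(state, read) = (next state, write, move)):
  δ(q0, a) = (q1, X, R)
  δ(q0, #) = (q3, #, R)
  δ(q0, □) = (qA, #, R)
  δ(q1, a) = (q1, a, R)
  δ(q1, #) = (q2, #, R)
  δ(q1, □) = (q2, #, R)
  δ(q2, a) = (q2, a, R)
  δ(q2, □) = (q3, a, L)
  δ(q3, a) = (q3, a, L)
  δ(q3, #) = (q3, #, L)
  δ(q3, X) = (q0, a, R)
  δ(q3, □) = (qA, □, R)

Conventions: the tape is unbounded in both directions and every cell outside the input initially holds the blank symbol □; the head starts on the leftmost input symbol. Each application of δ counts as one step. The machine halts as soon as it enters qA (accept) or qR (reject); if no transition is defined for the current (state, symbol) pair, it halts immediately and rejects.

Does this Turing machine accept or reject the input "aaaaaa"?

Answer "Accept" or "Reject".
Trace (configuration after each step, as tape_left[state]tape_right with head position):
Step 0: [q0]aaaaaa (head at position 0)
Step 1: X[q1]aaaaa (head 1)
Step 2: Xa[q1]aaaa (head 2)
Step 3: Xaa[q1]aaa (head 3)
Step 4: Xaaa[q1]aa (head 4)
Step 5: Xaaaa[q1]a (head 5)
Step 6: Xaaaaa[q1]□ (head 6)
Step 7: Xaaaaa#[q2]□ (head 7)
Step 8: Xaaaaa[q3]#a (head 6)
Step 9: Xaaaa[q3]a#a (head 5)
Step 10: Xaaa[q3]aa#a (head 4)
Step 11: Xaa[q3]aaa#a (head 3)
Step 12: Xa[q3]aaaa#a (head 2)
Step 13: X[q3]aaaaa#a (head 1)
Step 14: [q3]Xaaaaa#a (head 0)
Step 15: a[q0]aaaaa#a (head 1)
Step 16: aX[q1]aaaa#a (head 2)
Step 17: aXa[q1]aaa#a (head 3)
Step 18: aXaa[q1]aa#a (head 4)
Step 19: aXaaa[q1]a#a (head 5)
Step 20: aXaaaa[q1]#a (head 6)
Step 21: aXaaaa#[q2]a (head 7)
Step 22: aXaaaa#a[q2]□ (head 8)
Step 23: aXaaaa#[q3]aa (head 7)
Step 24: aXaaaa[q3]#aa (head 6)
Step 25: aXaaa[q3]a#aa (head 5)
Step 26: aXaa[q3]aa#aa (head 4)
Step 27: aXa[q3]aaa#aa (head 3)
Step 28: aX[q3]aaaa#aa (head 2)
Step 29: a[q3]Xaaaa#aa (head 1)
Step 30: aa[q0]aaaa#aa (head 2)
Step 31: aaX[q1]aaa#aa (head 3)
Step 32: aaXa[q1]aa#aa (head 4)
Step 33: aaXaa[q1]a#aa (head 5)
Step 34: aaXaaa[q1]#aa (head 6)
Step 35: aaXaaa#[q2]aa (head 7)
Step 36: aaXaaa#a[q2]a (head 8)
Step 37: aaXaaa#aa[q2]□ (head 9)
Step 38: aaXaaa#a[q3]aa (head 8)
Step 39: aaXaaa#[q3]aaa (head 7)
Step 40: aaXaaa[q3]#aaa (head 6)
Step 41: aaXaa[q3]a#aaa (head 5)
Step 42: aaXa[q3]aa#aaa (head 4)
Step 43: aaX[q3]aaa#aaa (head 3)
Step 44: aa[q3]Xaaa#aaa (head 2)
Step 45: aaa[q0]aaa#aaa (head 3)
Step 46: aaaX[q1]aa#aaa (head 4)
Step 47: aaaXa[q1]a#aaa (head 5)
Step 48: aaaXaa[q1]#aaa (head 6)
Step 49: aaaXaa#[q2]aaa (head 7)
Step 50: aaaXaa#a[q2]aa (head 8)
Step 51: aaaXaa#aa[q2]a (head 9)
Step 52: aaaXaa#aaa[q2]□ (head 10)
Step 53: aaaXaa#aa[q3]aa (head 9)
Step 54: aaaXaa#a[q3]aaa (head 8)
Step 55: aaaXaa#[q3]aaaa (head 7)
Step 56: aaaXaa[q3]#aaaa (head 6)
Step 57: aaaXa[q3]a#aaaa (head 5)
Step 58: aaaX[q3]aa#aaaa (head 4)
Step 59: aaa[q3]Xaa#aaaa (head 3)
Step 60: aaaa[q0]aa#aaaa (head 4)
Step 61: aaaaX[q1]a#aaaa (head 5)
Step 62: aaaaXa[q1]#aaaa (head 6)
Step 63: aaaaXa#[q2]aaaa (head 7)
Step 64: aaaaXa#a[q2]aaa (head 8)
Step 65: aaaaXa#aa[q2]aa (head 9)
Step 66: aaaaXa#aaa[q2]a (head 10)
Step 67: aaaaXa#aaaa[q2]□ (head 11)
Step 68: aaaaXa#aaa[q3]aa (head 10)
Step 69: aaaaXa#aa[q3]aaa (head 9)
Step 70: aaaaXa#a[q3]aaaa (head 8)
Step 71: aaaaXa#[q3]aaaaa (head 7)
Step 72: aaaaXa[q3]#aaaaa (head 6)
Step 73: aaaaX[q3]a#aaaaa (head 5)
Step 74: aaaa[q3]Xa#aaaaa (head 4)
Step 75: aaaaa[q0]a#aaaaa (head 5)
Step 76: aaaaaX[q1]#aaaaa (head 6)
Step 77: aaaaaX#[q2]aaaaa (head 7)
Step 78: aaaaaX#a[q2]aaaa (head 8)
Step 79: aaaaaX#aa[q2]aaa (head 9)
Step 80: aaaaaX#aaa[q2]aa (head 10)
Step 81: aaaaaX#aaaa[q2]a (head 11)
Step 82: aaaaaX#aaaaa[q2]□ (head 12)
Step 83: aaaaaX#aaaa[q3]aa (head 11)
Step 84: aaaaaX#aaa[q3]aaa (head 10)
Step 85: aaaaaX#aa[q3]aaaa (head 9)
Step 86: aaaaaX#a[q3]aaaaa (head 8)
Step 87: aaaaaX#[q3]aaaaaa (head 7)
Step 88: aaaaaX[q3]#aaaaaa (head 6)
Step 89: aaaaa[q3]X#aaaaaa (head 5)
Step 90: aaaaaa[q0]#aaaaaa (head 6)
Step 91: aaaaaa#[q3]aaaaaa (head 7)
Step 92: aaaaaa[q3]#aaaaaa (head 6)
Step 93: aaaaa[q3]a#aaaaaa (head 5)
Step 94: aaaa[q3]aa#aaaaaa (head 4)
Step 95: aaa[q3]aaa#aaaaaa (head 3)
Step 96: aa[q3]aaaa#aaaaaa (head 2)
Step 97: a[q3]aaaaa#aaaaaa (head 1)
Step 98: [q3]aaaaaa#aaaaaa (head 0)
Step 99: [q3]□aaaaaa#aaaaaa (head -1)
Step 100: □[qA]aaaaaa#aaaaaa (head 0)
The machine is in qA, so it halts and accepts.

Final answer: Accept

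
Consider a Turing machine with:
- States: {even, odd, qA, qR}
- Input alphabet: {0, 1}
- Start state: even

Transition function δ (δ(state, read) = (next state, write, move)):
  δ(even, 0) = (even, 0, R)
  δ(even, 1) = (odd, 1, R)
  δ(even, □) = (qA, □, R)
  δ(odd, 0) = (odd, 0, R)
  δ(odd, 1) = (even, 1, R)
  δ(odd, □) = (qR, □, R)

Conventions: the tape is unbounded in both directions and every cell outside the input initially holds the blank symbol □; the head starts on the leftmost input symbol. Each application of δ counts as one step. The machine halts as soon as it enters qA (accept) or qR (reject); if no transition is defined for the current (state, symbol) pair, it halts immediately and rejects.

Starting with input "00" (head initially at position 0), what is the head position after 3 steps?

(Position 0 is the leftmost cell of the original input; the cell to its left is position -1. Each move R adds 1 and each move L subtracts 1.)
Step 0: [even]00 (head at position 0)
Step 1: δ(even, 0) = (even, 0, R)  ⊢  0[even]0 (head at position 1)
Step 2: δ(even, 0) = (even, 0, R)  ⊢  00[even]□ (head at position 2)
Step 3: δ(even, □) = (qA, □, R)  ⊢  00□[qA]□ (head at position 3)
Head position after 3 steps: 3

Final answer: Position 3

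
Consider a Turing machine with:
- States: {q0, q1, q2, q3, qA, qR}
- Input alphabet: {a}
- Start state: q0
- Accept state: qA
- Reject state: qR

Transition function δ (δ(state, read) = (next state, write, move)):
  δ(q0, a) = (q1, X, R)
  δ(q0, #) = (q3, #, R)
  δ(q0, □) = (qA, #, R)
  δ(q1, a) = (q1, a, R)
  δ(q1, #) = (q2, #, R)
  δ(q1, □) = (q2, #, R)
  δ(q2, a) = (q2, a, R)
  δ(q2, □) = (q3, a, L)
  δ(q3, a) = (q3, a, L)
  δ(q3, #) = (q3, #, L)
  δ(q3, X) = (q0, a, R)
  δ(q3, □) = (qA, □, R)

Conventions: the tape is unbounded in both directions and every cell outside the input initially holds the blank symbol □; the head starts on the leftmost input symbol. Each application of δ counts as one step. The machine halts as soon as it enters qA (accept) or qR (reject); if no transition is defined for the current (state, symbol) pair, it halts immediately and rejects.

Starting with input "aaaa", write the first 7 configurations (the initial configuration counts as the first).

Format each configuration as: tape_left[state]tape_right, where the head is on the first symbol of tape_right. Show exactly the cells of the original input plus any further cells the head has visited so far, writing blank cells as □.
Step 0: [q0]aaaa (head at position 0)
Step 1: δ(q0, a) = (q1, X, R)  ⊢  X[q1]aaa (head at position 1)
Step 2: δ(q1, a) = (q1, a, R)  ⊢  Xa[q1]aa (head at position 2)
Step 3: δ(q1, a) = (q1, a, R)  ⊢  Xaa[q1]a (head at position 3)
Step 4: δ(q1, a) = (q1, a, R)  ⊢  Xaaa[q1]□ (head at position 4)
Step 5: δ(q1, □) = (q2, #, R)  ⊢  Xaaa#[q2]□ (head at position 5)
Step 6: δ(q2, □) = (q3, a, L)  ⊢  Xaaa[q3]#a (head at position 4)

Final answer: [q0]aaaa ⊢ X[q1]aaa ⊢ Xa[q1]aa ⊢ Xaa[q1]a ⊢ Xaaa[q1]□ ⊢ Xaaa#[q2]□ ⊢ Xaaa[q3]#a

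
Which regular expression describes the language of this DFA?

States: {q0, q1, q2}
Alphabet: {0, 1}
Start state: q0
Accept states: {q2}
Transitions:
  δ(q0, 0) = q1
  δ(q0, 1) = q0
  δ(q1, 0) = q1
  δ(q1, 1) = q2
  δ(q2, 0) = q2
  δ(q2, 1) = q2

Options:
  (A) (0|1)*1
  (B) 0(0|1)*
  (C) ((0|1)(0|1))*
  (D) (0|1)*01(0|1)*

Testing sample strings against the DFA:
  '00111' -> accepted
  '0111' -> accepted
  '000' -> rejected
  '01' -> accepted
Checking each option for a counterexample:
  (A) (0|1)*1: '1' is rejected by the DFA but matches the regex → eliminated
  (B) 0(0|1)*: '0' is rejected by the DFA but matches the regex → eliminated
  (C) ((0|1)(0|1))*: ε is rejected by the DFA but matches the regex → eliminated
  (D) (0|1)*01(0|1)*: agrees with the DFA on all strings of length ≤ 4
Only (D) (0|1)*01(0|1)* is consistent with the DFA.

Final answer: (D) (0|1)*01(0|1)*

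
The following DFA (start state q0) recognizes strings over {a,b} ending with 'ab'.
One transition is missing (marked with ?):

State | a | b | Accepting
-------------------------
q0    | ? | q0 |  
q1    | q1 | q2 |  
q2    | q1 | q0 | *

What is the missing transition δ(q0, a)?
q1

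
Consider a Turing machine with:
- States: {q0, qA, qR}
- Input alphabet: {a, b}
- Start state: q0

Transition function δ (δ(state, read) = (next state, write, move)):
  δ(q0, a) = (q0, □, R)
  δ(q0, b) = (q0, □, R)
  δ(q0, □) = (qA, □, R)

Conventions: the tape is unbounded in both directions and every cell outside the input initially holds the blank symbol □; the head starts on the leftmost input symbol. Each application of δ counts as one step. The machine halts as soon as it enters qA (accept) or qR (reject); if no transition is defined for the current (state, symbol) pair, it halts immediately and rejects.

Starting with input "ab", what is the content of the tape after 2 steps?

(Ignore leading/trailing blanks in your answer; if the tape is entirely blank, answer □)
Step 0: [q0]ab (head at position 0)
Step 1: δ(q0, a) = (q0, □, R)  ⊢  □[q0]b (head at position 1)
Step 2: δ(q0, b) = (q0, □, R)  ⊢  □□[q0]□ (head at position 2)
Tape after 2 steps (ignoring surrounding blanks): □

Final answer: Tape: □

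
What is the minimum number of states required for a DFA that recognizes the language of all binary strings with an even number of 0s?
Language: binary strings with an even number of 0s
Lower bound (Myhill–Nerode): the prefixes ε, 0 are pairwise distinguishable:
  ε vs 0: suffix ε distinguishes them (ε has zero 0s (accepted), 0 has one 0 (rejected))
So any DFA needs at least 2 states.
Upper bound: a DFA with 2 states exists (one state per class above).
Minimum states: 2

Final answer: 2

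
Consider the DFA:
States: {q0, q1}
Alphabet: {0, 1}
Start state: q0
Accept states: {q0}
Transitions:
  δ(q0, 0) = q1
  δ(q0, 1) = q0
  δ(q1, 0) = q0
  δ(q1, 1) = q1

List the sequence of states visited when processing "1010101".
Starting at q0
Read '1': q0 -> q0
Read '0': q0 -> q1
Read '1': q1 -> q1
Read '0': q1 -> q0
Read '1': q0 -> q0
Read '0': q0 -> q1
Read '1': q1 -> q1

Final answer: q0 -> q0 -> q1 -> q1 -> q0 -> q0 -> q1 -> q1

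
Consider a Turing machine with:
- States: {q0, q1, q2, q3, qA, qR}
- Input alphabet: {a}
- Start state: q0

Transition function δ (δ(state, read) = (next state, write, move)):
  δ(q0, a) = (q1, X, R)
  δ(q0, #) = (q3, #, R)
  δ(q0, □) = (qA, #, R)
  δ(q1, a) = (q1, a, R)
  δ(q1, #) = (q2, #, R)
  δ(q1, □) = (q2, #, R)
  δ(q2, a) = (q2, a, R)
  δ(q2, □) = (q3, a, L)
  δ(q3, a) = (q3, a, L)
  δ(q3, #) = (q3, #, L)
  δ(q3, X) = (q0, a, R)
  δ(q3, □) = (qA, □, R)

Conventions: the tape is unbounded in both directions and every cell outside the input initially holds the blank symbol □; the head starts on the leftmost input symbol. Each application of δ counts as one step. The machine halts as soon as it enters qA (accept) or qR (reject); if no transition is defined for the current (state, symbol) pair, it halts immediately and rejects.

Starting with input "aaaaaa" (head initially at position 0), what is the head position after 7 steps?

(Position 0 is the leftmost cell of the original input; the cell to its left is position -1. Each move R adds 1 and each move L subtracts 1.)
Step 0: [q0]aaaaaa (head at position 0)
Step 1: δ(q0, a) = (q1, X, R)  ⊢  X[q1]aaaaa (head at position 1)
Step 2: δ(q1, a) = (q1, a, R)  ⊢  Xa[q1]aaaa (head at position 2)
Step 3: δ(q1, a) = (q1, a, R)  ⊢  Xaa[q1]aaa (head at position 3)
Step 4: δ(q1, a) = (q1, a, R)  ⊢  Xaaa[q1]aa (head at position 4)
Step 5: δ(q1, a) = (q1, a, R)  ⊢  Xaaaa[q1]a (head at position 5)
Step 6: δ(q1, a) = (q1, a, R)  ⊢  Xaaaaa[q1]□ (head at position 6)
Step 7: δ(q1, □) = (q2, #, R)  ⊢  Xaaaaa#[q2]□ (head at position 7)
Head position after 7 steps: 7

Final answer: Position 7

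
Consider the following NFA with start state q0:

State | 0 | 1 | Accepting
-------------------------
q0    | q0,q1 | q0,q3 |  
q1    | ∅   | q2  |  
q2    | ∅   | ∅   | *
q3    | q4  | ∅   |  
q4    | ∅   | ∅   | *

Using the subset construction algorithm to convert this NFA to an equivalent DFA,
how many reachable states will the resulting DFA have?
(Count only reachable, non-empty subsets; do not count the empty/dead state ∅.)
Start subset: {q0}
{q0}: on 0 → {q0, q1}, on 1 → {q0, q3}
{q0, q1}: on 0 → {q0, q1}, on 1 → {q0, q2, q3}
{q0, q3}: on 0 → {q0, q1, q4}, on 1 → {q0, q3}
{q0, q2, q3}: on 0 → {q0, q1, q4}, on 1 → {q0, q3}
{q0, q1, q4}: on 0 → {q0, q1}, on 1 → {q0, q2, q3}
Reachable non-empty subsets: {q0}, {q0, q1}, {q0, q3}, {q0, q2, q3}, {q0, q1, q4} — 5 in total.

Final answer: 5 states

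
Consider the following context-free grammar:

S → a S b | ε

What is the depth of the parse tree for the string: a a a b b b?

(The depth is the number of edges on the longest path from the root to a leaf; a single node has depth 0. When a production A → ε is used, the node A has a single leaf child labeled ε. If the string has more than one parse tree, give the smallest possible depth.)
The only parse tree applies S → a S b 3 times (once per matching a…b pair) and then S → ε.
The S nodes sit at depths 0, 1, …, 3; the innermost S (depth 3) has the single child ε at depth 4.
The terminal leaves a, b are at depths 1..3, so the longest root-to-leaf path is S → S → … → S → ε with 4 edges.
Depth = 4.

Final answer: 4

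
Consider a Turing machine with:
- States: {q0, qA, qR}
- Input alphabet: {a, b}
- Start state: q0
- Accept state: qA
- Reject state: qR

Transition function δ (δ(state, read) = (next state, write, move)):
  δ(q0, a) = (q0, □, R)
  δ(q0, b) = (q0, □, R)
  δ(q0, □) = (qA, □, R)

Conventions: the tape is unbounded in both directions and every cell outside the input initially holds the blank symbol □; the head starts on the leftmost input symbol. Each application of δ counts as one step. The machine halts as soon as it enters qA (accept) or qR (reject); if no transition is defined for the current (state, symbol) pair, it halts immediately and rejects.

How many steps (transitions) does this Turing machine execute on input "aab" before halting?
Step 0: [q0]aab (head at position 0)
Step 1: δ(q0, a) = (q0, □, R)  ⊢  □[q0]ab (head at position 1)
Step 2: δ(q0, a) = (q0, □, R)  ⊢  □□[q0]b (head at position 2)
Step 3: δ(q0, b) = (q0, □, R)  ⊢  □□□[q0]□ (head at position 3)
Step 4: δ(q0, □) = (qA, □, R)  ⊢  □□□□[qA]□ (head at position 4)
The machine is in qA, so it halts and accepts.
Number of transitions executed: 4.

Final answer: 4 steps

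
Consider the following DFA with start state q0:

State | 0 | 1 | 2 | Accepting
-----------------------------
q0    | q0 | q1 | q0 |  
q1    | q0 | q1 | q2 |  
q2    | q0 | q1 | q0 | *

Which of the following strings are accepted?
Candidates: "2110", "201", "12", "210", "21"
"2110": q0 → q0 → q1 → q1 → q0; q0 is not accepting → rejected
"201": q0 → q0 → q0 → q1; q1 is not accepting → rejected
"12": q0 → q1 → q2; q2 is accepting → accepted
"210": q0 → q0 → q1 → q0; q0 is not accepting → rejected
"21": q0 → q0 → q1; q1 is not accepting → rejected

Final answer: "12"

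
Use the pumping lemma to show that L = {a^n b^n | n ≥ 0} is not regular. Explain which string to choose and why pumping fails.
Language: L = {a^n b^n | n ≥ 0} (equal numbers of a's followed by b's)
Step 1: Assume for contradiction that L is regular, with pumping length p.
Step 2: Choose s = a^p b^p. Then s ∈ L (it has p a's followed by p b's) and |s| ≥ p.
Step 3: Consider any decomposition s = xyz with |xy| ≤ p and |y| > 0. Since |xy| ≤ p and the first p symbols of s are all a's, y = a^k for some k with 1 ≤ k ≤ p.
Step 4: Pumping up (i = 2): xy²z = a^(p+k) b^p, which has more a's than b's, so xy²z ∉ L.
This contradicts the pumping lemma, so L is not regular.

Final answer: Choose s = a^p b^p. Since |xy| ≤ p, y = a^k with k ≥ 1. Then xy²z = a^(p+k) b^p ∉ L.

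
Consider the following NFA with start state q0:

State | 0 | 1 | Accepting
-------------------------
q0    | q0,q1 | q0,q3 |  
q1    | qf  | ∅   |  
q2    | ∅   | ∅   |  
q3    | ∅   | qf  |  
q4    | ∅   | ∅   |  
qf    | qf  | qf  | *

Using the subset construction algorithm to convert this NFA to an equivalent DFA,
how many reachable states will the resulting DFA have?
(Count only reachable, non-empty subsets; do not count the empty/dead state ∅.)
Start subset: {q0}
{q0}: on 0 → {q0, q1}, on 1 → {q0, q3}
{q0, q1}: on 0 → {q0, q1, qf}, on 1 → {q0, q3}
{q0, q3}: on 0 → {q0, q1}, on 1 → {q0, q3, qf}
{q0, q1, qf}: on 0 → {q0, q1, qf}, on 1 → {q0, q3, qf}
{q0, q3, qf}: on 0 → {q0, q1, qf}, on 1 → {q0, q3, qf}
Reachable non-empty subsets: {q0}, {q0, q1}, {q0, q3}, {q0, q1, qf}, {q0, q3, qf} — 5 in total.

Final answer: 5 states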